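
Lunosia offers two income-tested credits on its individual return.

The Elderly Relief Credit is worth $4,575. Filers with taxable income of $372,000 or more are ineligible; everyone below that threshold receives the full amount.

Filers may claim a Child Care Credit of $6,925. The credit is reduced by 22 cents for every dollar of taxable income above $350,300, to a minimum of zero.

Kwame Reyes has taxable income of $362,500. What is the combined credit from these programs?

Elderly Relief Credit: $362,500 is below the $372,000 cutoff, so the full $4,575 applies.
Child Care Credit: 22% of the $12,200 excess over $350,300 is $2,684; credit = $6,925 − $2,684 = $4,241.
Total: $4,575 + $4,241 = $8,816.

$8,816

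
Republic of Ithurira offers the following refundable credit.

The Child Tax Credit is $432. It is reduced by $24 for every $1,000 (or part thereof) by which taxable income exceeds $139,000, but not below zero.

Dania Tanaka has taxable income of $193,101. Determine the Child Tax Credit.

Child Tax Credit: income exceeds $139,000 by $54,101 → 55 increments × $24 = $1,320 ≥ base, so the credit is $0.

$0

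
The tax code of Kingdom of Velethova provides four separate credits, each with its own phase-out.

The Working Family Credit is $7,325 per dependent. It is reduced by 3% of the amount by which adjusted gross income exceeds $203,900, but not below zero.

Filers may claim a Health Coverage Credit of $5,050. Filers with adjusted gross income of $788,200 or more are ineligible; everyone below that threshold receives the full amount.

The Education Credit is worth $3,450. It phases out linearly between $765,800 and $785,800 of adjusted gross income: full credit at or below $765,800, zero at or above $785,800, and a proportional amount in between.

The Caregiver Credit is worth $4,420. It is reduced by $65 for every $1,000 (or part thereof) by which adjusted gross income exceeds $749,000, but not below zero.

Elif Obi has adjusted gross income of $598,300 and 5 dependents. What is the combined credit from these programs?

Working Family Credit: base = 5 × $7,325 = $36,625. 3% of the $394,400 excess over $203,900 is $11,832; credit = $36,625 − $11,832 = $24,793.
Health Coverage Credit: $598,300 is below the $788,200 cutoff, so the full $5,050 applies.
Education Credit: $598,300 is at or below the $765,800 threshold, so the full $3,450 applies.
Caregiver Credit: $598,300 is at or below the $749,000 threshold, so the full $4,420 applies.
Total: $24,793 + $5,050 + $3,450 + $4,420 = $37,713.

$37,713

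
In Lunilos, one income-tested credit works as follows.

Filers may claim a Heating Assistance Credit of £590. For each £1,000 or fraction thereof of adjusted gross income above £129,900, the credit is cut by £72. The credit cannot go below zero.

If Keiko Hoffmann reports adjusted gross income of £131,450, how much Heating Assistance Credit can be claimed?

Heating Assistance Credit: income exceeds £129,900 by £1,550, which is 2 full-or-partial £1,000 increments; reduction = 2 × £72 = £144, leaving £446.

£446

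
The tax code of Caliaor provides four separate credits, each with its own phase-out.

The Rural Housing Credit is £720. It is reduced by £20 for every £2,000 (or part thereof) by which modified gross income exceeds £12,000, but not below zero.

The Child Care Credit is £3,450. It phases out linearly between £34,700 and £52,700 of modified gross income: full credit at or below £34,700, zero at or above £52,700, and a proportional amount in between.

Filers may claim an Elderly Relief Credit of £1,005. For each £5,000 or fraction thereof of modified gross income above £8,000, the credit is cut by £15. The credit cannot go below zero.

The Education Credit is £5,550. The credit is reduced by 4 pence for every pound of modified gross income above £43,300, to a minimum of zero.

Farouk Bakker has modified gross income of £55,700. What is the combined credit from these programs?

£6,189

Rural Housing Credit: income exceeds £12,000 by £43,700, which is 22 full-or-partial £2,000 increments; reduction = 22 × £20 = £440, leaving £280.
Child Care Credit: £55,700 is at or above £52,700, so the credit is £0.
Elderly Relief Credit: income exceeds £8,000 by £47,700, which is 10 full-or-partial £5,000 increments; reduction = 10 × £15 = £150, leaving £855.
Education Credit: 4% of the £12,400 excess over £43,300 is £496; credit = £5,550 − £496 = £5,054.
Total: £280 + £0 + £855 + £5,054 = £6,189.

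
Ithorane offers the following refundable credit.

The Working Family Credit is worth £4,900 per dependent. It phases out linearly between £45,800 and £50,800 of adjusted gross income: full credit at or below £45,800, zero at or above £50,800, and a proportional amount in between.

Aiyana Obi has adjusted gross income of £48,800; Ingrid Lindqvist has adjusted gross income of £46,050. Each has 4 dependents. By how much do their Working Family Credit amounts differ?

Aiyana (£48,800): Working Family Credit: base = 4 × £4,900 = £19,600. £48,800 is £3,000 into a £5,000 phase-out range, leaving 2,000/5,000 of the credit: £19,600 × 2,000/5,000 = £7,840.
Ingrid (£46,050): Working Family Credit: base = 4 × £4,900 = £19,600. £46,050 is £250 into a £5,000 phase-out range, leaving 4,750/5,000 of the credit: £19,600 × 4,750/5,000 = £18,620.
Difference: |£7,840 − £18,620| = £10,780.

£10,780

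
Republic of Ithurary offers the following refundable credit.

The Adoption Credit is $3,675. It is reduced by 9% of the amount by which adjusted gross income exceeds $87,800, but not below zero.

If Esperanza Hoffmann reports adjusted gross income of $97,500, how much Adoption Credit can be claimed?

$2,802

Adoption Credit: 9% of the $9,700 excess over $87,800 is $873; credit = $3,675 − $873 = $2,802.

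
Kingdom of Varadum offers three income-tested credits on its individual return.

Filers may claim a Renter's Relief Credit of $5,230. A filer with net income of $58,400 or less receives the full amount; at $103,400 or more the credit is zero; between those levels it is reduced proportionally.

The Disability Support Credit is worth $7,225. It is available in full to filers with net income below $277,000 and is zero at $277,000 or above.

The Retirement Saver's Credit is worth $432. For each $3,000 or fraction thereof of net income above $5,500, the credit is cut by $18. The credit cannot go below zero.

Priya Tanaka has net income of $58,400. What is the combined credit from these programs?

Renter's Relief Credit: $58,400 is at or below the $58,400 threshold, so the full $5,230 applies.
Disability Support Credit: $58,400 is below the $277,000 cutoff, so the full $7,225 applies.
Retirement Saver's Credit: income exceeds $5,500 by $52,900, which is 18 full-or-partial $3,000 increments; reduction = 18 × $18 = $324, leaving $108.
Total: $5,230 + $7,225 + $108 = $12,563.

$12,563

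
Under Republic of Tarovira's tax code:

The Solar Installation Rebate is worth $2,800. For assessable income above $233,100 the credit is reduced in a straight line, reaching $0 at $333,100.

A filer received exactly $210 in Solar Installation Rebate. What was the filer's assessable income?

$325,600

$210 is 210/2,800 of the full $2,800, so 2,590/2,800 of the $100,000 range has been used: income = $233,100 + $100,000 × 2,590/2,800 = $325,600.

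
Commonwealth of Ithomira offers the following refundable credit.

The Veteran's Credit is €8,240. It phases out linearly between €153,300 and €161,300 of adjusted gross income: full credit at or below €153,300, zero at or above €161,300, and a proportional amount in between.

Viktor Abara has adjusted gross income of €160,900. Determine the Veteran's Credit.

€412

Veteran's Credit: €160,900 is €7,600 into a €8,000 phase-out range, leaving 400/8,000 of the credit: €8,240 × 400/8,000 = €412.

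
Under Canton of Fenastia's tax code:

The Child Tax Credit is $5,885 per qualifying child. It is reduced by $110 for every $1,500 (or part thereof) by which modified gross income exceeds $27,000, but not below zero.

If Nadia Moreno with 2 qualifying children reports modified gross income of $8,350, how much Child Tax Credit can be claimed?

$11,770

Child Tax Credit: base = 2 × $5,885 = $11,770. $8,350 is at or below the $27,000 threshold, so the full $11,770 applies.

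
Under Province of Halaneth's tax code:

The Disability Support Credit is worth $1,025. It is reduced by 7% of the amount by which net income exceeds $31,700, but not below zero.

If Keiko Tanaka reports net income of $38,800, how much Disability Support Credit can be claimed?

Disability Support Credit: 7% of the $7,100 excess over $31,700 is $497; credit = $1,025 − $497 = $528.

$528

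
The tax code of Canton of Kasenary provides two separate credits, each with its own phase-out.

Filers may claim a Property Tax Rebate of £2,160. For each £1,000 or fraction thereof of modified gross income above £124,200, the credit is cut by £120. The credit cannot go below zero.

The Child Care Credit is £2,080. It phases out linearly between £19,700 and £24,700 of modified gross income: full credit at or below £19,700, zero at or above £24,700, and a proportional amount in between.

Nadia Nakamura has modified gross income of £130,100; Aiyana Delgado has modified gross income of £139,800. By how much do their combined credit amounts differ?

£1,200

Nadia (£130,100): Property Tax Rebate: income exceeds £124,200 by £5,900, which is 6 full-or-partial £1,000 increments; reduction = 6 × £120 = £720, leaving £1,440. Child Care Credit: £130,100 is at or above £24,700, so the credit is £0. total £1,440 + £0 = £1,440
Aiyana (£139,800): Property Tax Rebate: income exceeds £124,200 by £15,600, which is 16 full-or-partial £1,000 increments; reduction = 16 × £120 = £1,920, leaving £240. Child Care Credit: £139,800 is at or above £24,700, so the credit is £0. total £240 + £0 = £240
Difference: |£1,440 − £240| = £1,200.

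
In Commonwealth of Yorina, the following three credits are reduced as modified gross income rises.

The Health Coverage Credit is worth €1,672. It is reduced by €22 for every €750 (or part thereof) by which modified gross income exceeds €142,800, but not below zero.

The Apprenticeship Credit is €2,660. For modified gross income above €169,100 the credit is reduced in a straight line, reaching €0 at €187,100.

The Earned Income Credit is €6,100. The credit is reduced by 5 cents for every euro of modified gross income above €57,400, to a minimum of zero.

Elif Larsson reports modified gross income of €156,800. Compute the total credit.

€5,044

Health Coverage Credit: income exceeds €142,800 by €14,000, which is 19 full-or-partial €750 increments; reduction = 19 × €22 = €418, leaving €1,254.
Apprenticeship Credit: €156,800 is at or below the €169,100 threshold, so the full €2,660 applies.
Earned Income Credit: 5% of the €99,400 excess over €57,400 is €4,970; credit = €6,100 − €4,970 = €1,130.
Total: €1,254 + €2,660 + €1,130 = €5,044.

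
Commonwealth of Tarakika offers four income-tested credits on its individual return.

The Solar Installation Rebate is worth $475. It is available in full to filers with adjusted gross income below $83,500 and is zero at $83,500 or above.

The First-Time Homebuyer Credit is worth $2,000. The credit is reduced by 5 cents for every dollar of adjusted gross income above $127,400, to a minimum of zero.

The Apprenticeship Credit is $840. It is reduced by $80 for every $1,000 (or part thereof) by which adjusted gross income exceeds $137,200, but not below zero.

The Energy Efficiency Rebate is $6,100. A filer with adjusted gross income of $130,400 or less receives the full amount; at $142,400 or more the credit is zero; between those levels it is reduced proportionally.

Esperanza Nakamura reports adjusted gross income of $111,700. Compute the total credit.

$8,940

Solar Installation Rebate: $111,700 meets or exceeds the $83,500 cutoff, so the credit is $0.
First-Time Homebuyer Credit: $111,700 is at or below the $127,400 threshold, so the full $2,000 applies.
Apprenticeship Credit: $111,700 is at or below the $137,200 threshold, so the full $840 applies.
Energy Efficiency Rebate: $111,700 is at or below the $130,400 threshold, so the full $6,100 applies.
Total: $0 + $2,000 + $840 + $6,100 = $8,940.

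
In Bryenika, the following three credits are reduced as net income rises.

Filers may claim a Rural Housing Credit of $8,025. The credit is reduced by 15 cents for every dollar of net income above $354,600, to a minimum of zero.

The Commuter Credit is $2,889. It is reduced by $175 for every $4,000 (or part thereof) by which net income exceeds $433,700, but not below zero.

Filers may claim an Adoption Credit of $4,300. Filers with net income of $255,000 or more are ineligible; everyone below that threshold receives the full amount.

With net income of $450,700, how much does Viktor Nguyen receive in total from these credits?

Rural Housing Credit: 15% of the $96,100 excess over $354,600 is $14,415 ≥ base, so the credit is $0.
Commuter Credit: income exceeds $433,700 by $17,000, which is 5 full-or-partial $4,000 increments; reduction = 5 × $175 = $875, leaving $2,014.
Adoption Credit: $450,700 meets or exceeds the $255,000 cutoff, so the credit is $0.
Total: $0 + $2,014 + $0 = $2,014.

$2,014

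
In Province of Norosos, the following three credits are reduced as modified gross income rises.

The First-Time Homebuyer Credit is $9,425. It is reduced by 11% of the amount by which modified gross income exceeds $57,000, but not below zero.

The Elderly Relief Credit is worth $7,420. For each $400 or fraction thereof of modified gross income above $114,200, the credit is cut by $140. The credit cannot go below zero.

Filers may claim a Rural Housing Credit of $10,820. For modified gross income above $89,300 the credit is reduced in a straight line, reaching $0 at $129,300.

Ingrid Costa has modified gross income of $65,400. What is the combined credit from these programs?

First-Time Homebuyer Credit: 11% of the $8,400 excess over $57,000 is $924; credit = $9,425 − $924 = $8,501.
Elderly Relief Credit: $65,400 is at or below the $114,200 threshold, so the full $7,420 applies.
Rural Housing Credit: $65,400 is at or below the $89,300 threshold, so the full $10,820 applies.
Total: $8,501 + $7,420 + $10,820 = $26,741.

$26,741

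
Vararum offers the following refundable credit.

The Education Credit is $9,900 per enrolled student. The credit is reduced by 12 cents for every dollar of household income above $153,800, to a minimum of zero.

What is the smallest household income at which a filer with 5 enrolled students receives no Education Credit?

Full credit = 5 × $9,900 = $49,500.
The credit falls by 12% of each dollar above $153,800, so it reaches zero when the excess is $49,500 / 12% = $412,500: income = $153,800 + $412,500 = $566,300.

$566,300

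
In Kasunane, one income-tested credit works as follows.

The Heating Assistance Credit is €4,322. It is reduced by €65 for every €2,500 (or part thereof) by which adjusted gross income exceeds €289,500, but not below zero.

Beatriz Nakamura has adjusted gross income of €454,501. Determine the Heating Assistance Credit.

Heating Assistance Credit: income exceeds €289,500 by €165,001 → 67 increments × €65 = €4,355 ≥ base, so the credit is €0.

€0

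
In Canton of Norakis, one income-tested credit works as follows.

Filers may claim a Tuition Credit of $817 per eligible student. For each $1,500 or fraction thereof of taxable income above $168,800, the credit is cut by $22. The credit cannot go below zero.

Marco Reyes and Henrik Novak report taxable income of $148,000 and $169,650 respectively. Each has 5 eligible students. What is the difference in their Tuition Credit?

$22

Marco ($148,000): Tuition Credit: base = 5 × $817 = $4,085. $148,000 is at or below the $168,800 threshold, so the full $4,085 applies.
Henrik ($169,650): Tuition Credit: base = 5 × $817 = $4,085. income exceeds $168,800 by $850, which is 1 full-or-partial $1,500 increment; reduction = 1 × $22 = $22, leaving $4,063.
Difference: |$4,085 − $4,063| = $22.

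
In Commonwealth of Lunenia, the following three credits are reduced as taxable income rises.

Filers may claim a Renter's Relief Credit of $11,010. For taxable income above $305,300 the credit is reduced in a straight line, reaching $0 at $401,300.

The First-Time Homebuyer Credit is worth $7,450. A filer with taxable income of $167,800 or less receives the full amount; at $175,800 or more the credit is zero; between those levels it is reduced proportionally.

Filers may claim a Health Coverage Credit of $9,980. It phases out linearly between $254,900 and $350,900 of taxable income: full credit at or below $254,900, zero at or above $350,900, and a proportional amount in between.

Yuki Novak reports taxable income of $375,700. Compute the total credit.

Renter's Relief Credit: $375,700 is $70,400 into a $96,000 phase-out range, leaving 25,600/96,000 of the credit: $11,010 × 25,600/96,000 = $2,936.
First-Time Homebuyer Credit: $375,700 is at or above $175,800, so the credit is $0.
Health Coverage Credit: $375,700 is at or above $350,900, so the credit is $0.
Total: $2,936 + $0 + $0 = $2,936.

$2,936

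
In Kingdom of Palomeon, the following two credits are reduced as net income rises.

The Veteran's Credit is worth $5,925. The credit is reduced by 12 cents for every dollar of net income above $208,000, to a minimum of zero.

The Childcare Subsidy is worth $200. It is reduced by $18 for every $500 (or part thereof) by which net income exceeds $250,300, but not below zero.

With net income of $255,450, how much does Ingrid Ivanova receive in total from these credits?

Veteran's Credit: 12% of the $47,450 excess over $208,000 is $5,694; credit = $5,925 − $5,694 = $231.
Childcare Subsidy: income exceeds $250,300 by $5,150, which is 11 full-or-partial $500 increments; reduction = 11 × $18 = $198, leaving $2.
Total: $231 + $2 = $233.

$233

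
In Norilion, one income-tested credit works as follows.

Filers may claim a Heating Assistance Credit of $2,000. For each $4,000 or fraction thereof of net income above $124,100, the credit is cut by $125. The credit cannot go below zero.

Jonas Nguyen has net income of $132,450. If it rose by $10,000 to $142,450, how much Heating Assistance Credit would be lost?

At $132,450 — income exceeds $124,100 by $8,350, which is 3 full-or-partial $4,000 increments; reduction = 3 × $125 = $375, leaving $1,625.
At $142,450 — income exceeds $124,100 by $18,350, which is 5 full-or-partial $4,000 increments; reduction = 5 × $125 = $625, leaving $1,375.
Lost: $1,625 − $1,375 = $250.

$250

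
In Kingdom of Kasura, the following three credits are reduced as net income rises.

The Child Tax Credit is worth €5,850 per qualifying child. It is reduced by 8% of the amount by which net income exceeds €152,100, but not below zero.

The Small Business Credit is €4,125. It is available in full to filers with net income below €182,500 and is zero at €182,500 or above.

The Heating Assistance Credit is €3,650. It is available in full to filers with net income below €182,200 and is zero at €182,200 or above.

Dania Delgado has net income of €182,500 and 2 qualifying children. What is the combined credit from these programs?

€9,268

Child Tax Credit: base = 2 × €5,850 = €11,700. 8% of the €30,400 excess over €152,100 is €2,432; credit = €11,700 − €2,432 = €9,268.
Small Business Credit: €182,500 meets or exceeds the €182,500 cutoff, so the credit is €0.
Heating Assistance Credit: €182,500 meets or exceeds the €182,200 cutoff, so the credit is €0.
Total: €9,268 + €0 + €0 = €9,268.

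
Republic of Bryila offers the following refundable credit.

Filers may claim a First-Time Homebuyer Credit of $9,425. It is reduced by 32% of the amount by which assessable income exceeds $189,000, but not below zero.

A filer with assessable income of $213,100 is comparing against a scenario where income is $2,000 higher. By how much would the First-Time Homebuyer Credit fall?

At $213,100 — 32% of the $24,100 excess over $189,000 is $7,712; credit = $9,425 − $7,712 = $1,713.
At $215,100 — 32% of the $26,100 excess over $189,000 is $8,352; credit = $9,425 − $8,352 = $1,073.
Lost: $1,713 − $1,073 = $640.

$640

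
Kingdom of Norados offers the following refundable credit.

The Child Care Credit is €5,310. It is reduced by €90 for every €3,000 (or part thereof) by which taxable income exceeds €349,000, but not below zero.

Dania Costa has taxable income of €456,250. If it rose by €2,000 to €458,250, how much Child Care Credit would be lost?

At €456,250 — income exceeds €349,000 by €107,250, which is 36 full-or-partial €3,000 increments; reduction = 36 × €90 = €3,240, leaving €2,070.
At €458,250 — income exceeds €349,000 by €109,250, which is 37 full-or-partial €3,000 increments; reduction = 37 × €90 = €3,330, leaving €1,980.
Lost: €2,070 − €1,980 = €90.

€90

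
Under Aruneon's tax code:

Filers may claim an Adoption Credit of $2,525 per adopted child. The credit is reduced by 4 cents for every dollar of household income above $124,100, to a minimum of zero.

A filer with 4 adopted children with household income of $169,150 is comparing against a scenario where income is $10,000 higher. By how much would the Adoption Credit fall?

$400

At $169,150 — base = 4 × $2,525 = $10,100. 4% of the $45,050 excess over $124,100 is $1,802; credit = $10,100 − $1,802 = $8,298.
At $179,150 — base = 4 × $2,525 = $10,100. 4% of the $55,050 excess over $124,100 is $2,202; credit = $10,100 − $2,202 = $7,898.
Lost: $8,298 − $7,898 = $400.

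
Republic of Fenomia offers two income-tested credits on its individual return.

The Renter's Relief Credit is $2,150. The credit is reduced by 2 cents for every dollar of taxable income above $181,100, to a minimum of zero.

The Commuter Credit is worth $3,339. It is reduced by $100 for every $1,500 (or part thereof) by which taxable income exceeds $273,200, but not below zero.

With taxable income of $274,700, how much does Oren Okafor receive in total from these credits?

$3,517

Renter's Relief Credit: 2% of the $93,600 excess over $181,100 is $1,872; credit = $2,150 − $1,872 = $278.
Commuter Credit: income exceeds $273,200 by $1,500, which is 1 full-or-partial $1,500 increment; reduction = 1 × $100 = $100, leaving $3,239.
Total: $278 + $3,239 = $3,517.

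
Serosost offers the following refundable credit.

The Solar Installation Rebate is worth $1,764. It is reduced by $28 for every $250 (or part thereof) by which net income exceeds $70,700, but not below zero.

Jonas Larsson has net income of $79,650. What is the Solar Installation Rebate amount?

Solar Installation Rebate: income exceeds $70,700 by $8,950, which is 36 full-or-partial $250 increments; reduction = 36 × $28 = $1,008, leaving $756.

$756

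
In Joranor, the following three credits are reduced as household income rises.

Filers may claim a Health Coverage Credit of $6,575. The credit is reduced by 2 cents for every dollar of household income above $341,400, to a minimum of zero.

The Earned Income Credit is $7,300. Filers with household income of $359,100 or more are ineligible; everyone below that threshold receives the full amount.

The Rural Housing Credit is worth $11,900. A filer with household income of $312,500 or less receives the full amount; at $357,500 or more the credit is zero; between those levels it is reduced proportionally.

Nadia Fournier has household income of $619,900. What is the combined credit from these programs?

Health Coverage Credit: 2% of the $278,500 excess over $341,400 is $5,570; credit = $6,575 − $5,570 = $1,005.
Earned Income Credit: $619,900 meets or exceeds the $359,100 cutoff, so the credit is $0.
Rural Housing Credit: $619,900 is at or above $357,500, so the credit is $0.
Total: $1,005 + $0 + $0 = $1,005.

$1,005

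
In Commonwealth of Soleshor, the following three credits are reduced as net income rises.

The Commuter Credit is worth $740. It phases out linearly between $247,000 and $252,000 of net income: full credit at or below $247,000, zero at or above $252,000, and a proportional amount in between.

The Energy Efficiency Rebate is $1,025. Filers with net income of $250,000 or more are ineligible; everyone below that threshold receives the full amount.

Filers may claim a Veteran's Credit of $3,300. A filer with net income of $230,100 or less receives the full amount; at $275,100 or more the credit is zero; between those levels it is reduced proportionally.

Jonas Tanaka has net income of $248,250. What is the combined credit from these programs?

Commuter Credit: $248,250 is $1,250 into a $5,000 phase-out range, leaving 3,750/5,000 of the credit: $740 × 3,750/5,000 = $555.
Energy Efficiency Rebate: $248,250 is below the $250,000 cutoff, so the full $1,025 applies.
Veteran's Credit: $248,250 is $18,150 into a $45,000 phase-out range, leaving 26,850/45,000 of the credit: $3,300 × 26,850/45,000 = $1,969.
Total: $555 + $1,025 + $1,969 = $3,549.

$3,549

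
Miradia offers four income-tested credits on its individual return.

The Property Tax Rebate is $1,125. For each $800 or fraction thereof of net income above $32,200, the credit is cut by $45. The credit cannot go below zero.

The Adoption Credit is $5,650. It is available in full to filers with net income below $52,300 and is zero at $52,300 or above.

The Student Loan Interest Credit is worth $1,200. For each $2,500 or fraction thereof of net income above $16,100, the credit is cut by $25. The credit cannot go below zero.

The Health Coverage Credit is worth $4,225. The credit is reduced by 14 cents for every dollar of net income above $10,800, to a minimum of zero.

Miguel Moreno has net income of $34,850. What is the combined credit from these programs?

$8,453

Property Tax Rebate: income exceeds $32,200 by $2,650, which is 4 full-or-partial $800 increments; reduction = 4 × $45 = $180, leaving $945.
Adoption Credit: $34,850 is below the $52,300 cutoff, so the full $5,650 applies.
Student Loan Interest Credit: income exceeds $16,100 by $18,750, which is 8 full-or-partial $2,500 increments; reduction = 8 × $25 = $200, leaving $1,000.
Health Coverage Credit: 14% of the $24,050 excess over $10,800 is $3,367; credit = $4,225 − $3,367 = $858.
Total: $945 + $5,650 + $1,000 + $858 = $8,453.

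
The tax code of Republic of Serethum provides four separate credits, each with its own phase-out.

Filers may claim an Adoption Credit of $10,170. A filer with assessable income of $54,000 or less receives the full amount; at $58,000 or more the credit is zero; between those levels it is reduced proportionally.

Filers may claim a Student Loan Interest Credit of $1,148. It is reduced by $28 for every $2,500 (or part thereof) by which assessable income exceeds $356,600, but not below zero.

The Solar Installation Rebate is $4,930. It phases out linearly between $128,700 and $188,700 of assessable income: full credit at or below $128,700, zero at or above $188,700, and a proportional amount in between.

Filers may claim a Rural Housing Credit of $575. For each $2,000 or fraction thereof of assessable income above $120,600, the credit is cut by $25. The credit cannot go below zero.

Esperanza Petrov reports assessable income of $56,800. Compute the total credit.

Adoption Credit: $56,800 is $2,800 into a $4,000 phase-out range, leaving 1,200/4,000 of the credit: $10,170 × 1,200/4,000 = $3,051.
Student Loan Interest Credit: $56,800 is at or below the $356,600 threshold, so the full $1,148 applies.
Solar Installation Rebate: $56,800 is at or below the $128,700 threshold, so the full $4,930 applies.
Rural Housing Credit: $56,800 is at or below the $120,600 threshold, so the full $575 applies.
Total: $3,051 + $1,148 + $4,930 + $575 = $9,704.

$9,704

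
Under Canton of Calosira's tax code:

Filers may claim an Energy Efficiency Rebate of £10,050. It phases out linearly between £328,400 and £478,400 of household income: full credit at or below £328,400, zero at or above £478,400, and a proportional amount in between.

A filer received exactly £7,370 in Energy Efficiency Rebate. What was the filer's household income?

£7,370 is 7,370/10,050 of the full £10,050, so 2,680/10,050 of the £150,000 range has been used: income = £328,400 + £150,000 × 2,680/10,050 = £368,400.

£368,400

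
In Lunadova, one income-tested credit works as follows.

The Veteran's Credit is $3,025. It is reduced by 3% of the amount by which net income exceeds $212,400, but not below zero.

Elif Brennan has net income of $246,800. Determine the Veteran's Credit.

$1,993

Veteran's Credit: 3% of the $34,400 excess over $212,400 is $1,032; credit = $3,025 − $1,032 = $1,993.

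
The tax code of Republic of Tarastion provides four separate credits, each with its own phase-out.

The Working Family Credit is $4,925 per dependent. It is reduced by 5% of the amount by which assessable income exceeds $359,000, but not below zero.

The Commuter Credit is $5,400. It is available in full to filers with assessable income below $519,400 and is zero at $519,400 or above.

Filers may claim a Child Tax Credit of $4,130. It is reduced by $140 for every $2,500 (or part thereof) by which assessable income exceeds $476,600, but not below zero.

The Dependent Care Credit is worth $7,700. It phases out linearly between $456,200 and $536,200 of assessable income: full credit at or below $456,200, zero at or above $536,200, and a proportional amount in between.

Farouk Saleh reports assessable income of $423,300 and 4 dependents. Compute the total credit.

Working Family Credit: base = 4 × $4,925 = $19,700. 5% of the $64,300 excess over $359,000 is $3,215; credit = $19,700 − $3,215 = $16,485.
Commuter Credit: $423,300 is below the $519,400 cutoff, so the full $5,400 applies.
Child Tax Credit: $423,300 is at or below the $476,600 threshold, so the full $4,130 applies.
Dependent Care Credit: $423,300 is at or below the $456,200 threshold, so the full $7,700 applies.
Total: $16,485 + $5,400 + $4,130 + $7,700 = $33,715.

$33,715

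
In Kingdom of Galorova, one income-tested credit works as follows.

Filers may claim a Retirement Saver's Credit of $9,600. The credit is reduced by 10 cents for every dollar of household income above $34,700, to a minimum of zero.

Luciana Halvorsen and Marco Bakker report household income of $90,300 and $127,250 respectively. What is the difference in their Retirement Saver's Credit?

$3,695

Luciana ($90,300): Retirement Saver's Credit: 10% of the $55,600 excess over $34,700 is $5,560; credit = $9,600 − $5,560 = $4,040.
Marco ($127,250): Retirement Saver's Credit: 10% of the $92,550 excess over $34,700 is $9,255; credit = $9,600 − $9,255 = $345.
Difference: |$4,040 − $345| = $3,695.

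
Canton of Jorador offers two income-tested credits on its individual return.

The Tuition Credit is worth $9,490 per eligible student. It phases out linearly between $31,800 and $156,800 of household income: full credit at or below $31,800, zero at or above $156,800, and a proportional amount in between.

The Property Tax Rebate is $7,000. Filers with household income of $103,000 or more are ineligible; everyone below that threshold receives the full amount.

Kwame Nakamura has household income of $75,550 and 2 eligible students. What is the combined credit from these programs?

Tuition Credit: base = 2 × $9,490 = $18,980. $75,550 is $43,750 into a $125,000 phase-out range, leaving 81,250/125,000 of the credit: $18,980 × 81,250/125,000 = $12,337.
Property Tax Rebate: $75,550 is below the $103,000 cutoff, so the full $7,000 applies.
Total: $12,337 + $7,000 = $19,337.

$19,337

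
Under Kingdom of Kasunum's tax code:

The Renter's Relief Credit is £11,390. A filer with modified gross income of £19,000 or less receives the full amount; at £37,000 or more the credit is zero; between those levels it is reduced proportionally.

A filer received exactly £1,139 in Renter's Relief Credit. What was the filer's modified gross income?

£1,139 is 1,139/11,390 of the full £11,390, so 10,251/11,390 of the £18,000 range has been used: income = £19,000 + £18,000 × 10,251/11,390 = £35,200.

£35,200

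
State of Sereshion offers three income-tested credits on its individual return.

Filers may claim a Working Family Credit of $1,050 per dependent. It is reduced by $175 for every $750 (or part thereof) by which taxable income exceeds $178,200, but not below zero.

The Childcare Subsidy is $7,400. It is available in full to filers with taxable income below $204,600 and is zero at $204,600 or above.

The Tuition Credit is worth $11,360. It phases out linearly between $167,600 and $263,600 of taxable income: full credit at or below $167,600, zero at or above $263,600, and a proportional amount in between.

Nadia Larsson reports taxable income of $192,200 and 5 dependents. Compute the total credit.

Working Family Credit: base = 5 × $1,050 = $5,250. income exceeds $178,200 by $14,000, which is 19 full-or-partial $750 increments; reduction = 19 × $175 = $3,325, leaving $1,925.
Childcare Subsidy: $192,200 is below the $204,600 cutoff, so the full $7,400 applies.
Tuition Credit: $192,200 is $24,600 into a $96,000 phase-out range, leaving 71,400/96,000 of the credit: $11,360 × 71,400/96,000 = $8,449.
Total: $1,925 + $7,400 + $8,449 = $17,774.

$17,774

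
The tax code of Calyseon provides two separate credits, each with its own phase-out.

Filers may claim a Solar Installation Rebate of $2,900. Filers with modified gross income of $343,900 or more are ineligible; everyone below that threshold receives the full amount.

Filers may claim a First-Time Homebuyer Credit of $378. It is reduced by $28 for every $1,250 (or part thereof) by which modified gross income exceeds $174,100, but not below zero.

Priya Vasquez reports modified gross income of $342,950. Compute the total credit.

$2,900

Solar Installation Rebate: $342,950 is below the $343,900 cutoff, so the full $2,900 applies.
First-Time Homebuyer Credit: income exceeds $174,100 by $168,850 → 136 increments × $28 = $3,808 ≥ base, so the credit is $0.
Total: $2,900 + $0 = $2,900.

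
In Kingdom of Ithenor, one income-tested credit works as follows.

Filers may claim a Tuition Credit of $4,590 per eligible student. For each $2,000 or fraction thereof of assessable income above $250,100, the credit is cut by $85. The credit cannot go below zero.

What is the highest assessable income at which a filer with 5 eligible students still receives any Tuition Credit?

Full credit = 5 × $4,590 = $22,950.
After 269 increments the reduction is 269 × $85 = $22,865, leaving $85; one more increment wipes it out. Increment 269 ends at excess 269 × $2,000 = $538,000, so the highest qualifying income is $250,100 + $538,000 = $788,100.

$788,100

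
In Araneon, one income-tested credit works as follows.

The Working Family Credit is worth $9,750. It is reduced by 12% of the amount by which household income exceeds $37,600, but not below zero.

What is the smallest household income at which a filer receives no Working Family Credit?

$118,850

The credit falls by 12% of each dollar above $37,600, so it reaches zero when the excess is $9,750 / 12% = $81,250: income = $37,600 + $81,250 = $118,850.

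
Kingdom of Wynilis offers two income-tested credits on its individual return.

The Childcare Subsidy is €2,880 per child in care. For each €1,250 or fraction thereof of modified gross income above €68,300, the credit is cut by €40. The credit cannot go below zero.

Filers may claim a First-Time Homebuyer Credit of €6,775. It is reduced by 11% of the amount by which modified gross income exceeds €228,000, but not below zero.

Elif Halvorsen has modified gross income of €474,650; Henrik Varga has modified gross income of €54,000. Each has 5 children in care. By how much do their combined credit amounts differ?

€19,815

Elif (€474,650): Childcare Subsidy: base = 5 × €2,880 = €14,400. income exceeds €68,300 by €406,350, which is 326 full-or-partial €1,250 increments; reduction = 326 × €40 = €13,040, leaving €1,360. First-Time Homebuyer Credit: 11% of the €246,650 excess over €228,000 is €27,131.50 ≥ base, so the credit is €0. total €1,360 + €0 = €1,360
Henrik (€54,000): Childcare Subsidy: base = 5 × €2,880 = €14,400. €54,000 is at or below the €68,300 threshold, so the full €14,400 applies. First-Time Homebuyer Credit: €54,000 is at or below the €228,000 threshold, so the full €6,775 applies. total €14,400 + €6,775 = €21,175
Difference: |€1,360 − €21,175| = €19,815.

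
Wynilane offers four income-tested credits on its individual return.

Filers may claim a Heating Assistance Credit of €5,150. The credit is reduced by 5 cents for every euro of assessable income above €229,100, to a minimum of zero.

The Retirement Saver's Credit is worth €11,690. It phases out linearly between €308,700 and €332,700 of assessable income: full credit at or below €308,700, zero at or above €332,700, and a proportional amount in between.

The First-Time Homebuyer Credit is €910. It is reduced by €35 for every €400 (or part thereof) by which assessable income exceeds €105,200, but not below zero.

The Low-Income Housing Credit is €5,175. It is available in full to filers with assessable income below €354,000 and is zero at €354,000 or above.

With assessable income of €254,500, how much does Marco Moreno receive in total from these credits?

€20,745

Heating Assistance Credit: 5% of the €25,400 excess over €229,100 is €1,270; credit = €5,150 − €1,270 = €3,880.
Retirement Saver's Credit: €254,500 is at or below the €308,700 threshold, so the full €11,690 applies.
First-Time Homebuyer Credit: income exceeds €105,200 by €149,300 → 374 increments × €35 = €13,090 ≥ base, so the credit is €0.
Low-Income Housing Credit: €254,500 is below the €354,000 cutoff, so the full €5,175 applies.
Total: €3,880 + €11,690 + €0 + €5,175 = €20,745.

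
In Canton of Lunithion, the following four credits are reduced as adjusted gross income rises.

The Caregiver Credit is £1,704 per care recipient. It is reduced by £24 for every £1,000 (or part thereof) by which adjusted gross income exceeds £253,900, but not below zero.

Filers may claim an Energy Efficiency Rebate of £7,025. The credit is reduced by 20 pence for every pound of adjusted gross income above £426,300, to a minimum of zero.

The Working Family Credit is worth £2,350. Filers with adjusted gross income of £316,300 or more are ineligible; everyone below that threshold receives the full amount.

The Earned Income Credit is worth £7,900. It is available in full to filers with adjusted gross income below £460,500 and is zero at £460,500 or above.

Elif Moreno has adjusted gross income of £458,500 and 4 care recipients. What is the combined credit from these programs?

£10,381

Caregiver Credit: base = 4 × £1,704 = £6,816. income exceeds £253,900 by £204,600, which is 205 full-or-partial £1,000 increments; reduction = 205 × £24 = £4,920, leaving £1,896.
Energy Efficiency Rebate: 20% of the £32,200 excess over £426,300 is £6,440; credit = £7,025 − £6,440 = £585.
Working Family Credit: £458,500 meets or exceeds the £316,300 cutoff, so the credit is £0.
Earned Income Credit: £458,500 is below the £460,500 cutoff, so the full £7,900 applies.
Total: £1,896 + £585 + £0 + £7,900 = £10,381.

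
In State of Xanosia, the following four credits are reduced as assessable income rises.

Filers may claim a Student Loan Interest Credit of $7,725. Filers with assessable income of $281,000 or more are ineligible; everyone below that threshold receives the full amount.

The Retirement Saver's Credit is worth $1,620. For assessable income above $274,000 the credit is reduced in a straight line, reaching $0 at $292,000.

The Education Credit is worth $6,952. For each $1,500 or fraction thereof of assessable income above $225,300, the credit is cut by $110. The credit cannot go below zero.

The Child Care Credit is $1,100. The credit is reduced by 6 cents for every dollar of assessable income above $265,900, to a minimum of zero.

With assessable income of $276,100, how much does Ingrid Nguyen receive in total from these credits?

$12,856

Student Loan Interest Credit: $276,100 is below the $281,000 cutoff, so the full $7,725 applies.
Retirement Saver's Credit: $276,100 is $2,100 into a $18,000 phase-out range, leaving 15,900/18,000 of the credit: $1,620 × 15,900/18,000 = $1,431.
Education Credit: income exceeds $225,300 by $50,800, which is 34 full-or-partial $1,500 increments; reduction = 34 × $110 = $3,740, leaving $3,212.
Child Care Credit: 6% of the $10,200 excess over $265,900 is $612; credit = $1,100 − $612 = $488.
Total: $7,725 + $1,431 + $3,212 + $488 = $12,856.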